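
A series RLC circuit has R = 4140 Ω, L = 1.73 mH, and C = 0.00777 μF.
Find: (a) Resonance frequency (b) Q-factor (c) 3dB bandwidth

Step 1 — Resonance condition Im(Z)=0 gives ω₀ = 1/√(LC).
Step 2 — ω₀ = 1/√(0.00173·7.77e-09) = 2.728e+05 rad/s.
Step 3 — f₀ = ω₀/(2π) = 4.341e+04 Hz.
Step 4 — Series Q: Q = ω₀L/R = 2.728e+05·0.00173/4140 = 0.114.
Step 5 — 3dB bandwidth: Δω = ω₀/Q = 2.393e+06 rad/s; BW = Δω/(2π) = 3.809e+05 Hz.

(a) f₀ = 4.341e+04 Hz  (b) Q = 0.114  (c) BW = 3.809e+05 Hz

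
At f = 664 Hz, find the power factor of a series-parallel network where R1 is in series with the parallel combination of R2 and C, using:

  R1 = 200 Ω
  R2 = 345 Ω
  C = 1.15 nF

Step 1 — Angular frequency: ω = 2π·f = 2π·664 = 4172 rad/s.
Step 2 — Component impedances:
  R1: Z = R = 200 Ω
  R2: Z = R = 345 Ω
  C: Z = 1/(jωC) = -j/(ω·C) = 0 - j2.084e+05 Ω
Step 3 — Parallel branch: R2 || C = 1/(1/R2 + 1/C) = 345 - j0.5711 Ω.
Step 4 — Series with R1: Z_total = R1 + (R2 || C) = 545 - j0.5711 Ω = 545∠-0.1° Ω.
Step 5 — Power factor: PF = cos(φ) = Re(Z)/|Z| = 545/545 = 1.
Step 6 — Type: Im(Z) = -0.5711 ⇒ leading (phase φ = -0.1°).

PF = 1 (leading, φ = -0.1°)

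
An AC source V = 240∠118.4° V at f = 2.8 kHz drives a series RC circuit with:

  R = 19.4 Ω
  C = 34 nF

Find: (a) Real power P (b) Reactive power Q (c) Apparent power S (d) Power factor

Step 1 — Angular frequency: ω = 2π·f = 2π·2800 = 1.759e+04 rad/s.
Step 2 — Component impedances:
  R: Z = R = 19.4 Ω
  C: Z = 1/(jωC) = -j/(ω·C) = 0 - j1672 Ω
Step 3 — Series combination: Z_total = R + C = 19.4 - j1672 Ω = 1672∠-89.3° Ω.
Step 4 — Source phasor: V = 240∠118.4° V = -114.1 + j211.1 V.
Step 5 — Current: I = V / Z = -0.1271 - j0.06681 A = 0.1435∠-152.3° A.
Step 6 — Complex power: S = V·I* = 0.3998 - j34.45 VA.
Step 7 — Real power: P = Re(S) = 0.3998 W.
Step 8 — Reactive power: Q = Im(S) = -34.45 VAR.
Step 9 — Apparent power: |S| = 34.45 VA.
Step 10 — Power factor: PF = P/|S| = 0.0116 (leading).

(a) P = 0.3998 W  (b) Q = -34.45 VAR  (c) S = 34.45 VA  (d) PF = 0.0116 (leading)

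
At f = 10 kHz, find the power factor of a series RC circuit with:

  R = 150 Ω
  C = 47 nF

Step 1 — Angular frequency: ω = 2π·f = 2π·1e+04 = 6.283e+04 rad/s.
Step 2 — Component impedances:
  R: Z = R = 150 Ω
  C: Z = 1/(jωC) = -j/(ω·C) = 0 - j338.6 Ω
Step 3 — Series combination: Z_total = R + C = 150 - j338.6 Ω = 370.4∠-66.1° Ω.
Step 4 — Power factor: PF = cos(φ) = Re(Z)/|Z| = 150/370.4 = 0.405.
Step 5 — Type: Im(Z) = -338.6 ⇒ leading (phase φ = -66.1°).

PF = 0.405 (leading, φ = -66.1°)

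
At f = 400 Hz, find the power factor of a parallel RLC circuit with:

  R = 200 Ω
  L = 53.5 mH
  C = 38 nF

Step 1 — Angular frequency: ω = 2π·f = 2π·400 = 2513 rad/s.
Step 2 — Component impedances:
  R: Z = R = 200 Ω
  L: Z = jωL = j·2513·0.0535 = 0 + j134.5 Ω
  C: Z = 1/(jωC) = -j/(ω·C) = 0 - j1.047e+04 Ω
Step 3 — Parallel combination: 1/Z_total = 1/R + 1/L + 1/C; Z_total = 63.37 + j93.05 Ω = 112.6∠55.7° Ω.
Step 4 — Power factor: PF = cos(φ) = Re(Z)/|Z| = 63.372/112.58 = 0.5629.
Step 5 — Type: Im(Z) = 93.05 ⇒ lagging (phase φ = 55.7°).

PF = 0.5629 (lagging, φ = 55.7°)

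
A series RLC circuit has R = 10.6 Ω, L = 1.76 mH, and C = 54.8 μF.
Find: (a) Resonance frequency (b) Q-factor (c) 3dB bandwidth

Step 1 — Resonance: ω₀ = 1/√(LC) = 1/√(0.00176·5.48e-05) = 3220 rad/s.
Step 2 — f₀ = ω₀/(2π) = 512.5 Hz.
Step 3 — Series Q: Q = ω₀L/R = 3220·0.00176/10.6 = 0.5346.
Step 4 — Bandwidth: Δω = ω₀/Q = 6023 rad/s; BW = Δω/(2π) = 958.5 Hz.

(a) f₀ = 512.5 Hz  (b) Q = 0.5346  (c) BW = 958.5 Hz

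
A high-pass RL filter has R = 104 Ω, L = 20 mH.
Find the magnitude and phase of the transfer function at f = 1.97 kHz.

Step 1 — Angular frequency: ω = 2π·1970 = 1.238e+04 rad/s.
Step 2 — Transfer function: H(jω) = jωL/(R + jωL).
Step 3 — Numerator jωL = j·247.6; denominator R + jωL = 104 + j247.6.
Step 4 — H = 0.85 + j0.3571.
Step 5 — Magnitude: |H| = 0.9219 (-0.7 dB); phase: φ = 22.8°.

|H| = 0.9219 (-0.7 dB), φ = 22.8°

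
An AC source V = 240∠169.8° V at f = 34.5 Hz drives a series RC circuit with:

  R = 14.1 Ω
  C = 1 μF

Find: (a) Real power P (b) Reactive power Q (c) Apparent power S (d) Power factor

Step 1 — Angular frequency: ω = 2π·f = 2π·34.5 = 216.8 rad/s.
Step 2 — Component impedances:
  R: Z = R = 14.1 Ω
  C: Z = 1/(jωC) = -j/(ω·C) = 0 - j4613 Ω
Step 3 — Series combination: Z_total = R + C = 14.1 - j4613 Ω = 4613∠-89.8° Ω.
Step 4 — Source phasor: V = 240∠169.8° V = -236.2 + j42.5 V.
Step 5 — Current: I = V / Z = -0.009369 - j0.05117 A = 0.05202∠-100.4° A.
Step 6 — Complex power: S = V·I* = 0.03816 - j12.49 VA.
Step 7 — Real power: P = Re(S) = 0.03816 W.
Step 8 — Reactive power: Q = Im(S) = -12.49 VAR.
Step 9 — Apparent power: |S| = 12.49 VA.
Step 10 — Power factor: PF = P/|S| = 0.003056 (leading).

(a) P = 0.03816 W  (b) Q = -12.49 VAR  (c) S = 12.49 VA  (d) PF = 0.003056 (leading)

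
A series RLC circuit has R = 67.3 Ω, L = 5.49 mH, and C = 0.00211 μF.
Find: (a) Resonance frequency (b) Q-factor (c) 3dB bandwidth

Step 1 — Resonance: ω₀ = 1/√(LC) = 1/√(0.00549·2.11e-09) = 2.938e+05 rad/s.
Step 2 — f₀ = ω₀/(2π) = 4.676e+04 Hz.
Step 3 — Series Q: Q = ω₀L/R = 2.938e+05·0.00549/67.3 = 23.97.
Step 4 — Bandwidth: Δω = ω₀/Q = 1.226e+04 rad/s; BW = Δω/(2π) = 1951 Hz.

(a) f₀ = 4.676e+04 Hz  (b) Q = 23.97  (c) BW = 1951 Hz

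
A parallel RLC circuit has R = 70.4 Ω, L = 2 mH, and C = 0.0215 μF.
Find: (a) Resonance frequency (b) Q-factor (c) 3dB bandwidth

Step 1 — Resonance: ω₀ = 1/√(LC) = 1/√(0.002·2.15e-08) = 1.525e+05 rad/s.
Step 2 — f₀ = ω₀/(2π) = 2.427e+04 Hz.
Step 3 — Parallel Q: Q = R/(ω₀L) = 70.4/(1.525e+05·0.002) = 0.2308.
Step 4 — Bandwidth: Δω = ω₀/Q = 6.607e+05 rad/s; BW = Δω/(2π) = 1.051e+05 Hz.

(a) f₀ = 2.427e+04 Hz  (b) Q = 0.2308  (c) BW = 1.051e+05 Hz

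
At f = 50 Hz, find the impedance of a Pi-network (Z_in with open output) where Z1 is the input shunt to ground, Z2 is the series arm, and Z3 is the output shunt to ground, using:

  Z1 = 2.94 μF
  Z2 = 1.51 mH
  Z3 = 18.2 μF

Step 1 — Angular frequency: ω = 2π·f = 2π·50 = 314.2 rad/s.
Step 2 — Component impedances:
  Z1: Z = 1/(jωC) = -j/(ω·C) = 0 - j1083 Ω
  Z2: Z = jωL = j·314.2·0.00151 = 0 + j0.4744 Ω
  Z3: Z = 1/(jωC) = -j/(ω·C) = 0 - j174.9 Ω
Step 3 — With open output, the series arm Z2 and the output shunt Z3 appear in series to ground: Z2 + Z3 = 0 - j174.4 Ω.
Step 4 — Parallel with input shunt Z1: Z_in = Z1 || (Z2 + Z3) = 0 - j150.2 Ω = 150.2∠-90.0° Ω.

Z = 0 - j150.2 Ω = 150.2∠-90.0° Ω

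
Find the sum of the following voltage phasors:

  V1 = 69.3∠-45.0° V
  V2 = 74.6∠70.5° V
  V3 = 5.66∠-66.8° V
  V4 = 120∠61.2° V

Step 1 — Convert each phasor to rectangular form:
  V1 = 69.3·(cos(-45.0°) + j·sin(-45.0°)) = 49 - j49 V
  V2 = 74.6·(cos(70.5°) + j·sin(70.5°)) = 24.9 + j70.32 V
  V3 = 5.66·(cos(-66.8°) + j·sin(-66.8°)) = 2.23 - j5.202 V
  V4 = 120·(cos(61.2°) + j·sin(61.2°)) = 57.81 + j105.2 V
Step 2 — Sum components: V_total = 133.9 + j121.3 V.
Step 3 — Convert to polar: |V_total| = 180.7 V, ∠V_total = 42.2°.

V_total = 180.7∠42.2° V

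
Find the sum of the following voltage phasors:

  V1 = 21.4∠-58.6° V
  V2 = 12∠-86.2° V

Step 1 — Convert each phasor to rectangular form:
  V1 = 21.4·(cos(-58.6°) + j·sin(-58.6°)) = 11.15 - j18.27 V
  V2 = 12·(cos(-86.2°) + j·sin(-86.2°)) = 0.7953 - j11.97 V
Step 2 — Sum components: V_total = 11.94 - j30.24 V.
Step 3 — Convert to polar: |V_total| = 32.51 V, ∠V_total = -68.4°.

V_total = 32.51∠-68.4° V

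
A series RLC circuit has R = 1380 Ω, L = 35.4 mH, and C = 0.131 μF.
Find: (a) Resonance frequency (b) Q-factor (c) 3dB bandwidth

Step 1 — Resonance: ω₀ = 1/√(LC) = 1/√(0.0354·1.31e-07) = 1.468e+04 rad/s.
Step 2 — f₀ = ω₀/(2π) = 2337 Hz.
Step 3 — Series Q: Q = ω₀L/R = 1.468e+04·0.0354/1380 = 0.3767.
Step 4 — Bandwidth: Δω = ω₀/Q = 3.898e+04 rad/s; BW = Δω/(2π) = 6204 Hz.

(a) f₀ = 2337 Hz  (b) Q = 0.3767  (c) BW = 6204 Hz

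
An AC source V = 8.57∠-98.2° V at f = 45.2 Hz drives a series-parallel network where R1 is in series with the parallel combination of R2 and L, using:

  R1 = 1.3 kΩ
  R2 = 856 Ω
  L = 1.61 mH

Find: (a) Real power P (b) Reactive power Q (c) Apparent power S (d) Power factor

Step 1 — Angular frequency: ω = 2π·f = 2π·45.2 = 284 rad/s.
Step 2 — Component impedances:
  R1: Z = R = 1300 Ω
  R2: Z = R = 856 Ω
  L: Z = jωL = j·284·0.00161 = 0 + j0.4572 Ω
Step 3 — Parallel branch: R2 || L = 1/(1/R2 + 1/L) = 0.0002442 + j0.4572 Ω.
Step 4 — Series with R1: Z_total = R1 + (R2 || L) = 1300 + j0.4572 Ω = 1300∠0.0° Ω.
Step 5 — Source phasor: V = 8.57∠-98.2° V = -1.222 - j8.482 V.
Step 6 — Current: I = V / Z = -0.0009425 - j0.006525 A = 0.006592∠-98.2° A.
Step 7 — Complex power: S = V·I* = 0.0565 + j1.987e-05 VA.
Step 8 — Real power: P = Re(S) = 0.0565 W.
Step 9 — Reactive power: Q = Im(S) = 1.987e-05 VAR.
Step 10 — Apparent power: |S| = 0.0565 VA.
Step 11 — Power factor: PF = P/|S| = 1 (lagging).

(a) P = 0.0565 W  (b) Q = 1.987e-05 VAR  (c) S = 0.0565 VA  (d) PF = 1 (lagging)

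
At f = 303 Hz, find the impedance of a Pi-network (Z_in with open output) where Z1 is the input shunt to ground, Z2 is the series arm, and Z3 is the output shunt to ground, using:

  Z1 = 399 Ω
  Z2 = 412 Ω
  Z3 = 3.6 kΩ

Step 1 — Angular frequency: ω = 2π·f = 2π·303 = 1904 rad/s.
Step 2 — Component impedances:
  Z1: Z = R = 399 Ω
  Z2: Z = R = 412 Ω
  Z3: Z = R = 3600 Ω
Step 3 — With open output, the series arm Z2 and the output shunt Z3 appear in series to ground: Z2 + Z3 = 4012 Ω.
Step 4 — Parallel with input shunt Z1: Z_in = Z1 || (Z2 + Z3) = 362.9 Ω = 362.9∠0.0° Ω.

Z = 362.9 Ω = 362.9∠0.0° Ω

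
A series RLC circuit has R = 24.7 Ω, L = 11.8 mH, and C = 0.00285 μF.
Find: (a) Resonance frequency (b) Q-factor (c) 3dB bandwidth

Step 1 — Resonance: ω₀ = 1/√(LC) = 1/√(0.0118·2.85e-09) = 1.724e+05 rad/s.
Step 2 — f₀ = ω₀/(2π) = 2.744e+04 Hz.
Step 3 — Series Q: Q = ω₀L/R = 1.724e+05·0.0118/24.7 = 82.38.
Step 4 — Bandwidth: Δω = ω₀/Q = 2093 rad/s; BW = Δω/(2π) = 333.1 Hz.

(a) f₀ = 2.744e+04 Hz  (b) Q = 82.38  (c) BW = 333.1 Hz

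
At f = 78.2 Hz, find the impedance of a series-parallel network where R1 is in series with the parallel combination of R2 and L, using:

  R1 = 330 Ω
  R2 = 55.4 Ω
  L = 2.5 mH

Step 1 — Angular frequency: ω = 2π·f = 2π·78.2 = 491.3 rad/s.
Step 2 — Component impedances:
  R1: Z = R = 330 Ω
  R2: Z = R = 55.4 Ω
  L: Z = jωL = j·491.3·0.0025 = 0 + j1.228 Ω
Step 3 — Parallel branch: R2 || L = 1/(1/R2 + 1/L) = 0.02722 + j1.228 Ω.
Step 4 — Series with R1: Z_total = R1 + (R2 || L) = 330 + j1.228 Ω = 330∠0.2° Ω.

Z = 330 + j1.228 Ω = 330∠0.2° Ω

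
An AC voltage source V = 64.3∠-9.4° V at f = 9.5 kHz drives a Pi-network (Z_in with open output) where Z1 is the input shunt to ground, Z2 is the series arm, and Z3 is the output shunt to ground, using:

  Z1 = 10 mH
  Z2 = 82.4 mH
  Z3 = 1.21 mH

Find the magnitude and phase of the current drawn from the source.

Step 1 — Angular frequency: ω = 2π·f = 2π·9500 = 5.969e+04 rad/s.
Step 2 — Component impedances:
  Z1: Z = jωL = j·5.969e+04·0.01 = 0 + j596.9 Ω
  Z2: Z = jωL = j·5.969e+04·0.0824 = 0 + j4918 Ω
  Z3: Z = jωL = j·5.969e+04·0.00121 = 0 + j72.23 Ω
Step 3 — With open output, the series arm Z2 and the output shunt Z3 appear in series to ground: Z2 + Z3 = 0 + j4991 Ω.
Step 4 — Parallel with input shunt Z1: Z_in = Z1 || (Z2 + Z3) = 0 + j533.1 Ω = 533.1∠90.0° Ω.
Step 5 — Source phasor: V = 64.3∠-9.4° V = 63.44 - j10.5 V.
Step 6 — Ohm's law: I = V / Z_total = (63.44 - j10.5) / (0 + j533.1) = -0.0197 - j0.119 A.
Step 7 — Convert to polar: |I| = 0.1206 A, ∠I = -99.4°.

I = 0.1206∠-99.4° A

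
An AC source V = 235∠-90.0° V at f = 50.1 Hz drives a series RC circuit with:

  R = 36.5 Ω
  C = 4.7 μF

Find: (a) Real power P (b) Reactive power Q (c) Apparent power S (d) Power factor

Step 1 — Angular frequency: ω = 2π·f = 2π·50.1 = 314.8 rad/s.
Step 2 — Component impedances:
  R: Z = R = 36.5 Ω
  C: Z = 1/(jωC) = -j/(ω·C) = 0 - j675.9 Ω
Step 3 — Series combination: Z_total = R + C = 36.5 - j675.9 Ω = 676.9∠-86.9° Ω.
Step 4 — Source phasor: V = 235∠-90.0° V = 0 - j235 V.
Step 5 — Current: I = V / Z = 0.3467 - j0.01872 A = 0.3472∠-3.1° A.
Step 6 — Complex power: S = V·I* = 4.399 - j81.47 VA.
Step 7 — Real power: P = Re(S) = 4.399 W.
Step 8 — Reactive power: Q = Im(S) = -81.47 VAR.
Step 9 — Apparent power: |S| = 81.59 VA.
Step 10 — Power factor: PF = P/|S| = 0.05392 (leading).

(a) P = 4.399 W  (b) Q = -81.47 VAR  (c) S = 81.59 VA  (d) PF = 0.05392 (leading)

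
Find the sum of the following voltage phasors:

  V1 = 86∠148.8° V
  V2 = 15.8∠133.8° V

Step 1 — Convert each phasor to rectangular form:
  V1 = 86·(cos(148.8°) + j·sin(148.8°)) = -73.56 + j44.55 V
  V2 = 15.8·(cos(133.8°) + j·sin(133.8°)) = -10.94 + j11.4 V
Step 2 — Sum components: V_total = -84.5 + j55.95 V.
Step 3 — Convert to polar: |V_total| = 101.3 V, ∠V_total = 146.5°.

V_total = 101.3∠146.5° V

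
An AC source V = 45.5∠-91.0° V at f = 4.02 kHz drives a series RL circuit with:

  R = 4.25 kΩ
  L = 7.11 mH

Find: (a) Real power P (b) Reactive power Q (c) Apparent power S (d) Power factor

Step 1 — Angular frequency: ω = 2π·f = 2π·4020 = 2.526e+04 rad/s.
Step 2 — Component impedances:
  R: Z = R = 4250 Ω
  L: Z = jωL = j·2.526e+04·0.00711 = 0 + j179.6 Ω
Step 3 — Series combination: Z_total = R + L = 4250 + j179.6 Ω = 4254∠2.4° Ω.
Step 4 — Source phasor: V = 45.5∠-91.0° V = -0.7941 - j45.49 V.
Step 5 — Current: I = V / Z = -0.000638 - j0.01068 A = 0.0107∠-93.4° A.
Step 6 — Complex power: S = V·I* = 0.4862 + j0.02055 VA.
Step 7 — Real power: P = Re(S) = 0.4862 W.
Step 8 — Reactive power: Q = Im(S) = 0.02055 VAR.
Step 9 — Apparent power: |S| = 0.4867 VA.
Step 10 — Power factor: PF = P/|S| = 0.9991 (lagging).

(a) P = 0.4862 W  (b) Q = 0.02055 VAR  (c) S = 0.4867 VA  (d) PF = 0.9991 (lagging)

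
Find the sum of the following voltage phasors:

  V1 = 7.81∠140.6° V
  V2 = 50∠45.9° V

Step 1 — Convert each phasor to rectangular form:
  V1 = 7.81·(cos(140.6°) + j·sin(140.6°)) = -6.035 + j4.957 V
  V2 = 50·(cos(45.9°) + j·sin(45.9°)) = 34.8 + j35.91 V
Step 2 — Sum components: V_total = 28.76 + j40.86 V.
Step 3 — Convert to polar: |V_total| = 49.97 V, ∠V_total = 54.9°.

V_total = 49.97∠54.9° V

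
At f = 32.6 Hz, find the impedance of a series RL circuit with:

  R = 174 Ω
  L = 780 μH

Step 1 — Angular frequency: ω = 2π·f = 2π·32.6 = 204.8 rad/s.
Step 2 — Component impedances:
  R: Z = R = 174 Ω
  L: Z = jωL = j·204.8·0.00078 = 0 + j0.1598 Ω
Step 3 — Series combination: Z_total = R + L = 174 + j0.1598 Ω = 174∠0.1° Ω.

Z = 174 + j0.1598 Ω = 174∠0.1° Ω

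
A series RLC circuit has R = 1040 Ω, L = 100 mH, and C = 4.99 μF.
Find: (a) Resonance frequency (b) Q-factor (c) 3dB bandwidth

Step 1 — Resonance: ω₀ = 1/√(LC) = 1/√(0.1·4.99e-06) = 1416 rad/s.
Step 2 — f₀ = ω₀/(2π) = 225.3 Hz.
Step 3 — Series Q: Q = ω₀L/R = 1416·0.1/1040 = 0.1361.
Step 4 — Bandwidth: Δω = ω₀/Q = 1.04e+04 rad/s; BW = Δω/(2π) = 1655 Hz.

(a) f₀ = 225.3 Hz  (b) Q = 0.1361  (c) BW = 1655 Hz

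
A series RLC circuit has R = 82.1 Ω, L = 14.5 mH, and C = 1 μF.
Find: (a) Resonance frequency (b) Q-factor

Step 1 — Resonance condition Im(Z)=0 gives ω₀ = 1/√(LC).
Step 2 — ω₀ = 1/√(0.0145·1e-06) = 8305 rad/s.
Step 3 — f₀ = ω₀/(2π) = 1322 Hz.
Step 4 — Series Q: Q = ω₀L/R = 8305·0.0145/82.1 = 1.467.

(a) f₀ = 1322 Hz  (b) Q = 1.467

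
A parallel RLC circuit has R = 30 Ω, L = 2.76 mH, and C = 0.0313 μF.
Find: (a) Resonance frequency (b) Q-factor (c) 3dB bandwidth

Step 1 — Resonance: ω₀ = 1/√(LC) = 1/√(0.00276·3.13e-08) = 1.076e+05 rad/s.
Step 2 — f₀ = ω₀/(2π) = 1.712e+04 Hz.
Step 3 — Parallel Q: Q = R/(ω₀L) = 30/(1.076e+05·0.00276) = 0.101.
Step 4 — Bandwidth: Δω = ω₀/Q = 1.065e+06 rad/s; BW = Δω/(2π) = 1.695e+05 Hz.

(a) f₀ = 1.712e+04 Hz  (b) Q = 0.101  (c) BW = 1.695e+05 Hz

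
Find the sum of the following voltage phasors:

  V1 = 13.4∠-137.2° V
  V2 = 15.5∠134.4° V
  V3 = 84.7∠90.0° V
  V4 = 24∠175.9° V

Step 1 — Convert each phasor to rectangular form:
  V1 = 13.4·(cos(-137.2°) + j·sin(-137.2°)) = -9.832 - j9.105 V
  V2 = 15.5·(cos(134.4°) + j·sin(134.4°)) = -10.84 + j11.07 V
  V3 = 84.7·(cos(90.0°) + j·sin(90.0°)) = 0 + j84.7 V
  V4 = 24·(cos(175.9°) + j·sin(175.9°)) = -23.94 + j1.716 V
Step 2 — Sum components: V_total = -44.62 + j88.39 V.
Step 3 — Convert to polar: |V_total| = 99.01 V, ∠V_total = 116.8°.

V_total = 99.01∠116.8° V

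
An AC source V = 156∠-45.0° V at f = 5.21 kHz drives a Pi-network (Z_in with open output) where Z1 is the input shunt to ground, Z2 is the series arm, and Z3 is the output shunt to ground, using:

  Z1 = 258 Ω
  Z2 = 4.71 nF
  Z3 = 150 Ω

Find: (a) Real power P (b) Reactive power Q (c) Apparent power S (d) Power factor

Step 1 — Angular frequency: ω = 2π·f = 2π·5210 = 3.274e+04 rad/s.
Step 2 — Component impedances:
  Z1: Z = R = 258 Ω
  Z2: Z = 1/(jωC) = -j/(ω·C) = 0 - j6486 Ω
  Z3: Z = R = 150 Ω
Step 3 — With open output, the series arm Z2 and the output shunt Z3 appear in series to ground: Z2 + Z3 = 150 - j6486 Ω.
Step 4 — Parallel with input shunt Z1: Z_in = Z1 || (Z2 + Z3) = 257.4 - j10.22 Ω = 257.6∠-2.3° Ω.
Step 5 — Source phasor: V = 156∠-45.0° V = 110.3 - j110.3 V.
Step 6 — Current: I = V / Z = 0.4449 - j0.4109 A = 0.6057∠-42.7° A.
Step 7 — Complex power: S = V·I* = 94.41 - j3.75 VA.
Step 8 — Real power: P = Re(S) = 94.41 W.
Step 9 — Reactive power: Q = Im(S) = -3.75 VAR.
Step 10 — Apparent power: |S| = 94.49 VA.
Step 11 — Power factor: PF = P/|S| = 0.9992 (leading).

(a) P = 94.41 W  (b) Q = -3.75 VAR  (c) S = 94.49 VA  (d) PF = 0.9992 (leading)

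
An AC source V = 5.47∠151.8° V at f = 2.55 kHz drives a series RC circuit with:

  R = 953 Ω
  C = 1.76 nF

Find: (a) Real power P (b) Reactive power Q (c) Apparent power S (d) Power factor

Step 1 — Angular frequency: ω = 2π·f = 2π·2550 = 1.602e+04 rad/s.
Step 2 — Component impedances:
  R: Z = R = 953 Ω
  C: Z = 1/(jωC) = -j/(ω·C) = 0 - j3.546e+04 Ω
Step 3 — Series combination: Z_total = R + C = 953 - j3.546e+04 Ω = 3.548e+04∠-88.5° Ω.
Step 4 — Source phasor: V = 5.47∠151.8° V = -4.821 + j2.585 V.
Step 5 — Current: I = V / Z = -7.649e-05 - j0.0001339 A = 0.0001542∠-119.7° A.
Step 6 — Complex power: S = V·I* = 2.266e-05 - j0.0008431 VA.
Step 7 — Real power: P = Re(S) = 2.266e-05 W.
Step 8 — Reactive power: Q = Im(S) = -0.0008431 VAR.
Step 9 — Apparent power: |S| = 0.0008434 VA.
Step 10 — Power factor: PF = P/|S| = 0.02686 (leading).

(a) P = 2.266e-05 W  (b) Q = -0.0008431 VAR  (c) S = 0.0008434 VA  (d) PF = 0.02686 (leading)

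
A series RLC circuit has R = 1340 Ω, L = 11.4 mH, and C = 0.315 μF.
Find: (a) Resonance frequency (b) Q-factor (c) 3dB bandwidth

Step 1 — Resonance: ω₀ = 1/√(LC) = 1/√(0.0114·3.15e-07) = 1.669e+04 rad/s.
Step 2 — f₀ = ω₀/(2π) = 2656 Hz.
Step 3 — Series Q: Q = ω₀L/R = 1.669e+04·0.0114/1340 = 0.142.
Step 4 — Bandwidth: Δω = ω₀/Q = 1.175e+05 rad/s; BW = Δω/(2π) = 1.871e+04 Hz.

(a) f₀ = 2656 Hz  (b) Q = 0.142  (c) BW = 1.871e+04 Hz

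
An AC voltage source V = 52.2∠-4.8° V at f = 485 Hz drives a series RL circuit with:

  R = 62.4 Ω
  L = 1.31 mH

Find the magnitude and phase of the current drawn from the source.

Step 1 — Angular frequency: ω = 2π·f = 2π·485 = 3047 rad/s.
Step 2 — Component impedances:
  R: Z = R = 62.4 Ω
  L: Z = jωL = j·3047·0.00131 = 0 + j3.992 Ω
Step 3 — Series combination: Z_total = R + L = 62.4 + j3.992 Ω = 62.53∠3.7° Ω.
Step 4 — Source phasor: V = 52.2∠-4.8° V = 52.02 - j4.368 V.
Step 5 — Ohm's law: I = V / Z_total = (52.02 - j4.368) / (62.4 + j3.992) = 0.8257 - j0.1228 A.
Step 6 — Convert to polar: |I| = 0.8348 A, ∠I = -8.5°.

I = 0.8348∠-8.5° A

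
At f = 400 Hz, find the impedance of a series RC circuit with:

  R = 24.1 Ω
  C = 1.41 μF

Step 1 — Angular frequency: ω = 2π·f = 2π·400 = 2513 rad/s.
Step 2 — Component impedances:
  R: Z = R = 24.1 Ω
  C: Z = 1/(jωC) = -j/(ω·C) = 0 - j282.2 Ω
Step 3 — Series combination: Z_total = R + C = 24.1 - j282.2 Ω = 283.2∠-85.1° Ω.

Z = 24.1 - j282.2 Ω = 283.2∠-85.1° Ω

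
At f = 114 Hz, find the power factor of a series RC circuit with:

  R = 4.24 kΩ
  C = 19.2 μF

Step 1 — Angular frequency: ω = 2π·f = 2π·114 = 716.3 rad/s.
Step 2 — Component impedances:
  R: Z = R = 4240 Ω
  C: Z = 1/(jωC) = -j/(ω·C) = 0 - j72.71 Ω
Step 3 — Series combination: Z_total = R + C = 4240 - j72.71 Ω = 4241∠-1.0° Ω.
Step 4 — Power factor: PF = cos(φ) = Re(Z)/|Z| = 4240/4240.6 = 0.9999.
Step 5 — Type: Im(Z) = -72.71 ⇒ leading (phase φ = -1.0°).

PF = 0.9999 (leading, φ = -1.0°)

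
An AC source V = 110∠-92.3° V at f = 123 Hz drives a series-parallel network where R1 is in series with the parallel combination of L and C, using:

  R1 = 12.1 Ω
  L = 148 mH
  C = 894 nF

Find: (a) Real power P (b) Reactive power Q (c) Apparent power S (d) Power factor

Step 1 — Angular frequency: ω = 2π·f = 2π·123 = 772.8 rad/s.
Step 2 — Component impedances:
  R1: Z = R = 12.1 Ω
  L: Z = jωL = j·772.8·0.148 = 0 + j114.4 Ω
  C: Z = 1/(jωC) = -j/(ω·C) = 0 - j1447 Ω
Step 3 — Parallel branch: L || C = 1/(1/L + 1/C) = 0 + j124.2 Ω.
Step 4 — Series with R1: Z_total = R1 + (L || C) = 12.1 + j124.2 Ω = 124.8∠84.4° Ω.
Step 5 — Source phasor: V = 110∠-92.3° V = -4.414 - j109.9 V.
Step 6 — Current: I = V / Z = -0.8801 - j0.0502 A = 0.8815∠-176.7° A.
Step 7 — Complex power: S = V·I* = 9.403 + j96.51 VA.
Step 8 — Real power: P = Re(S) = 9.403 W.
Step 9 — Reactive power: Q = Im(S) = 96.51 VAR.
Step 10 — Apparent power: |S| = 96.97 VA.
Step 11 — Power factor: PF = P/|S| = 0.09697 (lagging).

(a) P = 9.403 W  (b) Q = 96.51 VAR  (c) S = 96.97 VA  (d) PF = 0.09697 (lagging)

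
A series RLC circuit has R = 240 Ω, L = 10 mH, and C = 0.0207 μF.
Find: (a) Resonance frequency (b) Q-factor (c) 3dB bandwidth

Step 1 — Resonance condition Im(Z)=0 gives ω₀ = 1/√(LC).
Step 2 — ω₀ = 1/√(0.01·2.07e-08) = 6.95e+04 rad/s.
Step 3 — f₀ = ω₀/(2π) = 1.106e+04 Hz.
Step 4 — Series Q: Q = ω₀L/R = 6.95e+04·0.01/240 = 2.896.
Step 5 — 3dB bandwidth: Δω = ω₀/Q = 2.4e+04 rad/s; BW = Δω/(2π) = 3820 Hz.

(a) f₀ = 1.106e+04 Hz  (b) Q = 2.896  (c) BW = 3820 Hz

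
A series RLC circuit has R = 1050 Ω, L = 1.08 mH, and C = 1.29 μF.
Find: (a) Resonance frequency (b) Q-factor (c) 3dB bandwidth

Step 1 — Resonance: ω₀ = 1/√(LC) = 1/√(0.00108·1.29e-06) = 2.679e+04 rad/s.
Step 2 — f₀ = ω₀/(2π) = 4264 Hz.
Step 3 — Series Q: Q = ω₀L/R = 2.679e+04·0.00108/1050 = 0.02756.
Step 4 — Bandwidth: Δω = ω₀/Q = 9.722e+05 rad/s; BW = Δω/(2π) = 1.547e+05 Hz.

(a) f₀ = 4264 Hz  (b) Q = 0.02756  (c) BW = 1.547e+05 Hz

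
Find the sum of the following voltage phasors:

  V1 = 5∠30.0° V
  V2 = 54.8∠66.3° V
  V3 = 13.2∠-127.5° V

Step 1 — Convert each phasor to rectangular form:
  V1 = 5·(cos(30.0°) + j·sin(30.0°)) = 4.33 + j2.5 V
  V2 = 54.8·(cos(66.3°) + j·sin(66.3°)) = 22.03 + j50.18 V
  V3 = 13.2·(cos(-127.5°) + j·sin(-127.5°)) = -8.036 - j10.47 V
Step 2 — Sum components: V_total = 18.32 + j42.21 V.
Step 3 — Convert to polar: |V_total| = 46.01 V, ∠V_total = 66.5°.

V_total = 46.01∠66.5° V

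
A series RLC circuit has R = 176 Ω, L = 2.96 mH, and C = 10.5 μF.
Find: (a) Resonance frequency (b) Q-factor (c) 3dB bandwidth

Step 1 — Resonance condition Im(Z)=0 gives ω₀ = 1/√(LC).
Step 2 — ω₀ = 1/√(0.00296·1.05e-05) = 5672 rad/s.
Step 3 — f₀ = ω₀/(2π) = 902.8 Hz.
Step 4 — Series Q: Q = ω₀L/R = 5672·0.00296/176 = 0.0954.
Step 5 — 3dB bandwidth: Δω = ω₀/Q = 5.946e+04 rad/s; BW = Δω/(2π) = 9463 Hz.

(a) f₀ = 902.8 Hz  (b) Q = 0.0954  (c) BW = 9463 Hz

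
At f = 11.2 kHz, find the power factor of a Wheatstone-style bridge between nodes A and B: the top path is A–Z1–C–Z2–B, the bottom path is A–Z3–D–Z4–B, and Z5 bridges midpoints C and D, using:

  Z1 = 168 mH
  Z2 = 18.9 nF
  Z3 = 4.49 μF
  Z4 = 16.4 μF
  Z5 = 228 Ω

Step 1 — Angular frequency: ω = 2π·f = 2π·1.12e+04 = 7.037e+04 rad/s.
Step 2 — Component impedances:
  Z1: Z = jωL = j·7.037e+04·0.168 = 0 + j1.182e+04 Ω
  Z2: Z = 1/(jωC) = -j/(ω·C) = 0 - j751.9 Ω
  Z3: Z = 1/(jωC) = -j/(ω·C) = 0 - j3.165 Ω
  Z4: Z = 1/(jωC) = -j/(ω·C) = 0 - j0.8665 Ω
  Z5: Z = R = 228 Ω
Step 3 — Bridge requires nodal analysis (the Z5 bridge couples midpoints C and D, so the two paths cannot be reduced to a simple series/parallel combination). Setting node B to ground and injecting 1 A at node A, the 3-node admittance system at A, C, D solves to V_A = Z_AB = 0.0004248 - j4.031 Ω = 4.031∠-90.0° Ω.
Step 4 — Power factor: PF = cos(φ) = Re(Z)/|Z| = 0.0004248/4.031 = 0.0001054.
Step 5 — Type: Im(Z) = -4.031 ⇒ leading (phase φ = -90.0°).

PF = 0.0001054 (leading, φ = -90.0°)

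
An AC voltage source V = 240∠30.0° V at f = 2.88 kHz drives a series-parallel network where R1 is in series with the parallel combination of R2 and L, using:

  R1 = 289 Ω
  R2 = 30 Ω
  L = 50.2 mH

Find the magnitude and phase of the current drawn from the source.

Step 1 — Angular frequency: ω = 2π·f = 2π·2880 = 1.81e+04 rad/s.
Step 2 — Component impedances:
  R1: Z = R = 289 Ω
  R2: Z = R = 30 Ω
  L: Z = jωL = j·1.81e+04·0.0502 = 0 + j908.4 Ω
Step 3 — Parallel branch: R2 || L = 1/(1/R2 + 1/L) = 29.97 + j0.9897 Ω.
Step 4 — Series with R1: Z_total = R1 + (R2 || L) = 319 + j0.9897 Ω = 319∠0.2° Ω.
Step 5 — Source phasor: V = 240∠30.0° V = 207.8 + j120 V.
Step 6 — Ohm's law: I = V / Z_total = (207.8 + j120) / (319 + j0.9897) = 0.6528 + j0.3742 A.
Step 7 — Convert to polar: |I| = 0.7524 A, ∠I = 29.8°.

I = 0.7524∠29.8° A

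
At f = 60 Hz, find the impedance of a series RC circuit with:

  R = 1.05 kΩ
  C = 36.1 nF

Step 1 — Angular frequency: ω = 2π·f = 2π·60 = 377 rad/s.
Step 2 — Component impedances:
  R: Z = R = 1050 Ω
  C: Z = 1/(jωC) = -j/(ω·C) = 0 - j7.348e+04 Ω
Step 3 — Series combination: Z_total = R + C = 1050 - j7.348e+04 Ω = 7.349e+04∠-89.2° Ω.

Z = 1050 - j7.348e+04 Ω = 7.349e+04∠-89.2° Ω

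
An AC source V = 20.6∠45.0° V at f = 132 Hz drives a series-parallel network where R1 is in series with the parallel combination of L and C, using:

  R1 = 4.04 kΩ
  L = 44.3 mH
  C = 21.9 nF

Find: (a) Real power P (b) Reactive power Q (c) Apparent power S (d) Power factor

Step 1 — Angular frequency: ω = 2π·f = 2π·132 = 829.4 rad/s.
Step 2 — Component impedances:
  R1: Z = R = 4040 Ω
  L: Z = jωL = j·829.4·0.0443 = 0 + j36.74 Ω
  C: Z = 1/(jωC) = -j/(ω·C) = 0 - j5.506e+04 Ω
Step 3 — Parallel branch: L || C = 1/(1/L + 1/C) = 0 + j36.77 Ω.
Step 4 — Series with R1: Z_total = R1 + (L || C) = 4040 + j36.77 Ω = 4040∠0.5° Ω.
Step 5 — Source phasor: V = 20.6∠45.0° V = 14.57 + j14.57 V.
Step 6 — Current: I = V / Z = 0.003638 + j0.003572 A = 0.005099∠44.5° A.
Step 7 — Complex power: S = V·I* = 0.105 + j0.0009558 VA.
Step 8 — Real power: P = Re(S) = 0.105 W.
Step 9 — Reactive power: Q = Im(S) = 0.0009558 VAR.
Step 10 — Apparent power: |S| = 0.105 VA.
Step 11 — Power factor: PF = P/|S| = 1 (lagging).

(a) P = 0.105 W  (b) Q = 0.0009558 VAR  (c) S = 0.105 VA  (d) PF = 1 (lagging)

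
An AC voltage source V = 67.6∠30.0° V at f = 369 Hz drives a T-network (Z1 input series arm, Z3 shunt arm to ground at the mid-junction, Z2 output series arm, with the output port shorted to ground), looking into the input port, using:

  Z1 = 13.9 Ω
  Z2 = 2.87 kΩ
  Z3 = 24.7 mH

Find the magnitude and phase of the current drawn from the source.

Step 1 — Angular frequency: ω = 2π·f = 2π·369 = 2318 rad/s.
Step 2 — Component impedances:
  Z1: Z = R = 13.9 Ω
  Z2: Z = R = 2870 Ω
  Z3: Z = jωL = j·2318·0.0247 = 0 + j57.27 Ω
Step 3 — With the output port shorted to ground, the output series arm Z2 runs from the junction to ground; the shunt arm Z3 also runs from the junction to ground. They appear in parallel: Z3 || Z2 = 1.142 + j57.24 Ω.
Step 4 — Series with input arm Z1: Z_in = Z1 + (Z3 || Z2) = 15.04 + j57.24 Ω = 59.19∠75.3° Ω.
Step 5 — Source phasor: V = 67.6∠30.0° V = 58.54 + j33.8 V.
Step 6 — Ohm's law: I = V / Z_total = (58.54 + j33.8) / (15.04 + j57.24) = 0.8037 - j0.8115 A.
Step 7 — Convert to polar: |I| = 1.142 A, ∠I = -45.3°.

I = 1.142∠-45.3° A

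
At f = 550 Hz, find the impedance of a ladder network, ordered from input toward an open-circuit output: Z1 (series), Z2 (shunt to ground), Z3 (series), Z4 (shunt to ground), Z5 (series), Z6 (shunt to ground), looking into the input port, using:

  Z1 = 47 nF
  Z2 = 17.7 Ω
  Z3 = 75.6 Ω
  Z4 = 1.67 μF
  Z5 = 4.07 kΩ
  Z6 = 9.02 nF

Step 1 — Angular frequency: ω = 2π·f = 2π·550 = 3456 rad/s.
Step 2 — Component impedances:
  Z1: Z = 1/(jωC) = -j/(ω·C) = 0 - j6157 Ω
  Z2: Z = R = 17.7 Ω
  Z3: Z = R = 75.6 Ω
  Z4: Z = 1/(jωC) = -j/(ω·C) = 0 - j173.3 Ω
  Z5: Z = R = 4070 Ω
  Z6: Z = 1/(jωC) = -j/(ω·C) = 0 - j3.208e+04 Ω
Step 3 — Ladder network (open output): work backward from the far end, alternating series and parallel combinations. Z_in = 16.94 - j6158 Ω = 6158∠-89.8° Ω.

Z = 16.94 - j6158 Ω = 6158∠-89.8° Ω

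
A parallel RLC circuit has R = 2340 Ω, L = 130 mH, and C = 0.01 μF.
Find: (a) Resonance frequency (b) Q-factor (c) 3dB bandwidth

Step 1 — Resonance: ω₀ = 1/√(LC) = 1/√(0.13·1e-08) = 2.774e+04 rad/s.
Step 2 — f₀ = ω₀/(2π) = 4414 Hz.
Step 3 — Parallel Q: Q = R/(ω₀L) = 2340/(2.774e+04·0.13) = 0.649.
Step 4 — Bandwidth: Δω = ω₀/Q = 4.274e+04 rad/s; BW = Δω/(2π) = 6801 Hz.

(a) f₀ = 4414 Hz  (b) Q = 0.649  (c) BW = 6801 Hz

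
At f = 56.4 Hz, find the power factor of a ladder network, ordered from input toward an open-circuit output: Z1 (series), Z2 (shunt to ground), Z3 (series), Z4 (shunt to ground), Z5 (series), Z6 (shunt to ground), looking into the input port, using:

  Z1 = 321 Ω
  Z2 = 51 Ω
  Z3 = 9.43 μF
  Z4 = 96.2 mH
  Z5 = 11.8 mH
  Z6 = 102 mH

Step 1 — Angular frequency: ω = 2π·f = 2π·56.4 = 354.4 rad/s.
Step 2 — Component impedances:
  Z1: Z = R = 321 Ω
  Z2: Z = R = 51 Ω
  Z3: Z = 1/(jωC) = -j/(ω·C) = 0 - j299.2 Ω
  Z4: Z = jωL = j·354.4·0.0962 = 0 + j34.09 Ω
  Z5: Z = jωL = j·354.4·0.0118 = 0 + j4.182 Ω
  Z6: Z = jωL = j·354.4·0.102 = 0 + j36.15 Ω
Step 3 — Ladder network (open output): work backward from the far end, alternating series and parallel combinations. Z_in = 370.4 - j8.968 Ω = 370.5∠-1.4° Ω.
Step 4 — Power factor: PF = cos(φ) = Re(Z)/|Z| = 370.4/370.5 = 0.9997.
Step 5 — Type: Im(Z) = -8.968 ⇒ leading (phase φ = -1.4°).

PF = 0.9997 (leading, φ = -1.4°)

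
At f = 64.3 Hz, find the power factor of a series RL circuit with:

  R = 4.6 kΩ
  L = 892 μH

Step 1 — Angular frequency: ω = 2π·f = 2π·64.3 = 404 rad/s.
Step 2 — Component impedances:
  R: Z = R = 4600 Ω
  L: Z = jωL = j·404·0.000892 = 0 + j0.3604 Ω
Step 3 — Series combination: Z_total = R + L = 4600 + j0.3604 Ω = 4600∠0.0° Ω.
Step 4 — Power factor: PF = cos(φ) = Re(Z)/|Z| = 4600/4600 = 1.
Step 5 — Type: Im(Z) = 0.3604 ⇒ lagging (phase φ = 0.0°).

PF = 1 (lagging, φ = 0.0°)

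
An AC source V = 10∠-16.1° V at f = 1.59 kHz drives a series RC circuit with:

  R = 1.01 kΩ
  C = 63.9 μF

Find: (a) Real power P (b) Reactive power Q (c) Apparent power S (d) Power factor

Step 1 — Angular frequency: ω = 2π·f = 2π·1590 = 9990 rad/s.
Step 2 — Component impedances:
  R: Z = R = 1010 Ω
  C: Z = 1/(jωC) = -j/(ω·C) = 0 - j1.566 Ω
Step 3 — Series combination: Z_total = R + C = 1010 - j1.566 Ω = 1010∠-0.1° Ω.
Step 4 — Source phasor: V = 10∠-16.1° V = 9.608 - j2.773 V.
Step 5 — Current: I = V / Z = 0.009517 - j0.002731 A = 0.009901∠-16.0° A.
Step 6 — Complex power: S = V·I* = 0.09901 - j0.0001536 VA.
Step 7 — Real power: P = Re(S) = 0.09901 W.
Step 8 — Reactive power: Q = Im(S) = -0.0001536 VAR.
Step 9 — Apparent power: |S| = 0.09901 VA.
Step 10 — Power factor: PF = P/|S| = 1 (leading).

(a) P = 0.09901 W  (b) Q = -0.0001536 VAR  (c) S = 0.09901 VA  (d) PF = 1 (leading)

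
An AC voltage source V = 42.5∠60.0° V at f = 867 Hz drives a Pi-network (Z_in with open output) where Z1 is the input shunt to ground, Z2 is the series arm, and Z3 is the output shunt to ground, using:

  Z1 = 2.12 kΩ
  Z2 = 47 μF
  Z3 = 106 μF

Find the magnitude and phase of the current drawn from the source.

Step 1 — Angular frequency: ω = 2π·f = 2π·867 = 5448 rad/s.
Step 2 — Component impedances:
  Z1: Z = R = 2120 Ω
  Z2: Z = 1/(jωC) = -j/(ω·C) = 0 - j3.906 Ω
  Z3: Z = 1/(jωC) = -j/(ω·C) = 0 - j1.732 Ω
Step 3 — With open output, the series arm Z2 and the output shunt Z3 appear in series to ground: Z2 + Z3 = 0 - j5.638 Ω.
Step 4 — Parallel with input shunt Z1: Z_in = Z1 || (Z2 + Z3) = 0.01499 - j5.637 Ω = 5.638∠-89.8° Ω.
Step 5 — Source phasor: V = 42.5∠60.0° V = 21.25 + j36.81 V.
Step 6 — Ohm's law: I = V / Z_total = (21.25 + j36.81) / (0.01499 - j5.637) = -6.519 + j3.787 A.
Step 7 — Convert to polar: |I| = 7.539 A, ∠I = 149.8°.

I = 7.539∠149.8° A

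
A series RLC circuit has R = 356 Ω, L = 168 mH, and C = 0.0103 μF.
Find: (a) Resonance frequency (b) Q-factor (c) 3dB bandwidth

Step 1 — Resonance condition Im(Z)=0 gives ω₀ = 1/√(LC).
Step 2 — ω₀ = 1/√(0.168·1.03e-08) = 2.404e+04 rad/s.
Step 3 — f₀ = ω₀/(2π) = 3826 Hz.
Step 4 — Series Q: Q = ω₀L/R = 2.404e+04·0.168/356 = 11.34.
Step 5 — 3dB bandwidth: Δω = ω₀/Q = 2119 rad/s; BW = Δω/(2π) = 337.3 Hz.

(a) f₀ = 3826 Hz  (b) Q = 11.34  (c) BW = 337.3 Hz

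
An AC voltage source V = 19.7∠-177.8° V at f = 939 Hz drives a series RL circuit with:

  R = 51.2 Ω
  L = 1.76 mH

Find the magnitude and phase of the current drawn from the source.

Step 1 — Angular frequency: ω = 2π·f = 2π·939 = 5900 rad/s.
Step 2 — Component impedances:
  R: Z = R = 51.2 Ω
  L: Z = jωL = j·5900·0.00176 = 0 + j10.38 Ω
Step 3 — Series combination: Z_total = R + L = 51.2 + j10.38 Ω = 52.24∠11.5° Ω.
Step 4 — Source phasor: V = 19.7∠-177.8° V = -19.69 - j0.7562 V.
Step 5 — Ohm's law: I = V / Z_total = (-19.69 - j0.7562) / (51.2 + j10.38) = -0.3722 + j0.06071 A.
Step 6 — Convert to polar: |I| = 0.3771 A, ∠I = 170.7°.

I = 0.3771∠170.7° A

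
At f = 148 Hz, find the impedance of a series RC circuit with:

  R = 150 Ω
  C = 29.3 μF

Step 1 — Angular frequency: ω = 2π·f = 2π·148 = 929.9 rad/s.
Step 2 — Component impedances:
  R: Z = R = 150 Ω
  C: Z = 1/(jωC) = -j/(ω·C) = 0 - j36.7 Ω
Step 3 — Series combination: Z_total = R + C = 150 - j36.7 Ω = 154.4∠-13.7° Ω.

Z = 150 - j36.7 Ω = 154.4∠-13.7° Ω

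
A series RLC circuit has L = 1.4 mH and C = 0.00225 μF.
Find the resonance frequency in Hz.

Step 1 — Resonance condition Im(Z)=0 gives ω₀ = 1/√(LC).
Step 2 — ω₀ = 1/√(0.0014·2.25e-09) = 5.634e+05 rad/s.
Step 3 — f₀ = ω₀/(2π) = 8.967e+04 Hz.

f₀ = 8.967e+04 Hz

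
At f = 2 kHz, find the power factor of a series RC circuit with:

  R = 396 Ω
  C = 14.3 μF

Step 1 — Angular frequency: ω = 2π·f = 2π·2000 = 1.257e+04 rad/s.
Step 2 — Component impedances:
  R: Z = R = 396 Ω
  C: Z = 1/(jωC) = -j/(ω·C) = 0 - j5.565 Ω
Step 3 — Series combination: Z_total = R + C = 396 - j5.565 Ω = 396∠-0.8° Ω.
Step 4 — Power factor: PF = cos(φ) = Re(Z)/|Z| = 396/396.04 = 0.9999.
Step 5 — Type: Im(Z) = -5.565 ⇒ leading (phase φ = -0.8°).

PF = 0.9999 (leading, φ = -0.8°)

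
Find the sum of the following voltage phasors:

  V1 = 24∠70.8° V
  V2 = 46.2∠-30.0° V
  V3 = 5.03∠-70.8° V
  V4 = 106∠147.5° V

Step 1 — Convert each phasor to rectangular form:
  V1 = 24·(cos(70.8°) + j·sin(70.8°)) = 7.893 + j22.67 V
  V2 = 46.2·(cos(-30.0°) + j·sin(-30.0°)) = 40.01 - j23.1 V
  V3 = 5.03·(cos(-70.8°) + j·sin(-70.8°)) = 1.654 - j4.75 V
  V4 = 106·(cos(147.5°) + j·sin(147.5°)) = -89.4 + j56.95 V
Step 2 — Sum components: V_total = -39.84 + j51.77 V.
Step 3 — Convert to polar: |V_total| = 65.33 V, ∠V_total = 127.6°.

V_total = 65.33∠127.6° V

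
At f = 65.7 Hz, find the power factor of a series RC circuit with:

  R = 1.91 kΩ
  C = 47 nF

Step 1 — Angular frequency: ω = 2π·f = 2π·65.7 = 412.8 rad/s.
Step 2 — Component impedances:
  R: Z = R = 1910 Ω
  C: Z = 1/(jωC) = -j/(ω·C) = 0 - j5.154e+04 Ω
Step 3 — Series combination: Z_total = R + C = 1910 - j5.154e+04 Ω = 5.158e+04∠-87.9° Ω.
Step 4 — Power factor: PF = cos(φ) = Re(Z)/|Z| = 1910/5.158e+04 = 0.03703.
Step 5 — Type: Im(Z) = -5.154e+04 ⇒ leading (phase φ = -87.9°).

PF = 0.03703 (leading, φ = -87.9°)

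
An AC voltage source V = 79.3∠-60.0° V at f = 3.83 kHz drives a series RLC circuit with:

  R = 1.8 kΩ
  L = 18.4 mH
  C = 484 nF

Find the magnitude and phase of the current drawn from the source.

Step 1 — Angular frequency: ω = 2π·f = 2π·3830 = 2.406e+04 rad/s.
Step 2 — Component impedances:
  R: Z = R = 1800 Ω
  L: Z = jωL = j·2.406e+04·0.0184 = 0 + j442.8 Ω
  C: Z = 1/(jωC) = -j/(ω·C) = 0 - j85.86 Ω
Step 3 — Series combination: Z_total = R + L + C = 1800 + j356.9 Ω = 1835∠11.2° Ω.
Step 4 — Source phasor: V = 79.3∠-60.0° V = 39.65 - j68.68 V.
Step 5 — Ohm's law: I = V / Z_total = (39.65 - j68.68) / (1800 + j356.9) = 0.01392 - j0.04091 A.
Step 6 — Convert to polar: |I| = 0.04321 A, ∠I = -71.2°.

I = 0.04321∠-71.2° A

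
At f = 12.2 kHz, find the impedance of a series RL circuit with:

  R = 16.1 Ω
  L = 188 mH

Step 1 — Angular frequency: ω = 2π·f = 2π·1.22e+04 = 7.665e+04 rad/s.
Step 2 — Component impedances:
  R: Z = R = 16.1 Ω
  L: Z = jωL = j·7.665e+04·0.188 = 0 + j1.441e+04 Ω
Step 3 — Series combination: Z_total = R + L = 16.1 + j1.441e+04 Ω = 1.441e+04∠89.9° Ω.

Z = 16.1 + j1.441e+04 Ω = 1.441e+04∠89.9° Ω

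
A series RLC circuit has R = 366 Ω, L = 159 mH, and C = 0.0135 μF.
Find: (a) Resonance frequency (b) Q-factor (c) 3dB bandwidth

Step 1 — Resonance: ω₀ = 1/√(LC) = 1/√(0.159·1.35e-08) = 2.158e+04 rad/s.
Step 2 — f₀ = ω₀/(2π) = 3435 Hz.
Step 3 — Series Q: Q = ω₀L/R = 2.158e+04·0.159/366 = 9.377.
Step 4 — Bandwidth: Δω = ω₀/Q = 2302 rad/s; BW = Δω/(2π) = 366.4 Hz.

(a) f₀ = 3435 Hz  (b) Q = 9.377  (c) BW = 366.4 Hz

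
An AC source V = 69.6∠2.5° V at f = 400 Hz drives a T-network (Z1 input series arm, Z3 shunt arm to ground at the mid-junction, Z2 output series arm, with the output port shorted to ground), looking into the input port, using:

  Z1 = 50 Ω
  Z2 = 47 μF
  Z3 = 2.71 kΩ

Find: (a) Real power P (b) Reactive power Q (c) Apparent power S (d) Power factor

Step 1 — Angular frequency: ω = 2π·f = 2π·400 = 2513 rad/s.
Step 2 — Component impedances:
  Z1: Z = R = 50 Ω
  Z2: Z = 1/(jωC) = -j/(ω·C) = 0 - j8.466 Ω
  Z3: Z = R = 2710 Ω
Step 3 — With the output port shorted to ground, the output series arm Z2 runs from the junction to ground; the shunt arm Z3 also runs from the junction to ground. They appear in parallel: Z3 || Z2 = 0.02645 - j8.466 Ω.
Step 4 — Series with input arm Z1: Z_in = Z1 + (Z3 || Z2) = 50.03 - j8.466 Ω = 50.74∠-9.6° Ω.
Step 5 — Source phasor: V = 69.6∠2.5° V = 69.53 + j3.036 V.
Step 6 — Current: I = V / Z = 1.341 + j0.2877 A = 1.372∠12.1° A.
Step 7 — Complex power: S = V·I* = 94.14 - j15.93 VA.
Step 8 — Real power: P = Re(S) = 94.14 W.
Step 9 — Reactive power: Q = Im(S) = -15.93 VAR.
Step 10 — Apparent power: |S| = 95.47 VA.
Step 11 — Power factor: PF = P/|S| = 0.986 (leading).

(a) P = 94.14 W  (b) Q = -15.93 VAR  (c) S = 95.47 VA  (d) PF = 0.986 (leading)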